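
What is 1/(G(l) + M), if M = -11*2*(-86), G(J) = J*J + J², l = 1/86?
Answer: 3698/6996617 ≈ 0.00052854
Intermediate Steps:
l = 1/86 ≈ 0.011628
G(J) = 2*J² (G(J) = J² + J² = 2*J²)
M = 1892 (M = -22*(-86) = 1892)
1/(G(l) + M) = 1/(2*(1/86)² + 1892) = 1/(2*(1/7396) + 1892) = 1/(1/3698 + 1892) = 1/(6996617/3698) = 3698/6996617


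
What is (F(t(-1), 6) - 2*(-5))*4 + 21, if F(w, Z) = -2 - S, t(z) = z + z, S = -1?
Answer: 57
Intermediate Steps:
t(z) = 2*z
F(w, Z) = -1 (F(w, Z) = -2 - 1*(-1) = -2 + 1 = -1)
(F(t(-1), 6) - 2*(-5))*4 + 21 = (-1 - 2*(-5))*4 + 21 = (-1 + 10)*4 + 21 = 9*4 + 21 = 36 + 21 = 57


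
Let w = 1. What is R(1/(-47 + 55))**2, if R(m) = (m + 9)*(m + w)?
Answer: 431649/4096 ≈ 105.38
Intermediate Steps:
R(m) = (1 + m)*(9 + m) (R(m) = (m + 9)*(m + 1) = (9 + m)*(1 + m) = (1 + m)*(9 + m))
R(1/(-47 + 55))**2 = (9 + (1/(-47 + 55))**2 + 10/(-47 + 55))**2 = (9 + (1/8)**2 + 10/8)**2 = (9 + (1/8)**2 + 10*(1/8))**2 = (9 + 1/64 + 5/4)**2 = (657/64)**2 = 431649/4096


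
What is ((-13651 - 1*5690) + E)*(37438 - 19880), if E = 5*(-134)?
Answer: -351353138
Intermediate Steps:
E = -670
((-13651 - 1*5690) + E)*(37438 - 19880) = ((-13651 - 1*5690) - 670)*(37438 - 19880) = ((-13651 - 5690) - 670)*17558 = (-19341 - 670)*17558 = -20011*17558 = -351353138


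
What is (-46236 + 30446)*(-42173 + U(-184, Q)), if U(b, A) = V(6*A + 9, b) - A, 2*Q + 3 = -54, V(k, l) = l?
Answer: 668367015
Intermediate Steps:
Q = -57/2 (Q = -3/2 + (1/2)*(-54) = -3/2 - 27 = -57/2 ≈ -28.500)
U(b, A) = b - A
(-46236 + 30446)*(-42173 + U(-184, Q)) = (-46236 + 30446)*(-42173 + (-184 - 1*(-57/2))) = -15790*(-42173 + (-184 + 57/2)) = -15790*(-42173 - 311/2) = -15790*(-84657/2) = 668367015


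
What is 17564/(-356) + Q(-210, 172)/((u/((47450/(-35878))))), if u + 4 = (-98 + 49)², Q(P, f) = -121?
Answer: -188556552628/3826980687 ≈ -49.270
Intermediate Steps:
u = 2397 (u = -4 + (-98 + 49)² = -4 + (-49)² = -4 + 2401 = 2397)
17564/(-356) + Q(-210, 172)/((u/((47450/(-35878))))) = 17564/(-356) - 121/(2397/((47450/(-35878)))) = 17564*(-1/356) - 121/(2397/((47450*(-1/35878)))) = -4391/89 - 121/(2397/(-23725/17939)) = -4391/89 - 121/(2397*(-17939/23725)) = -4391/89 - 121/(-42999783/23725) = -4391/89 - 121*(-23725/42999783) = -4391/89 + 2870725/42999783 = -188556552628/3826980687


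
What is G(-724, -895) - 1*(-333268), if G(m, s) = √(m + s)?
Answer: 333268 + I*√1619 ≈ 3.3327e+5 + 40.237*I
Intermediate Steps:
G(-724, -895) - 1*(-333268) = √(-724 - 895) - 1*(-333268) = √(-1619) + 333268 = I*√1619 + 333268 = 333268 + I*√1619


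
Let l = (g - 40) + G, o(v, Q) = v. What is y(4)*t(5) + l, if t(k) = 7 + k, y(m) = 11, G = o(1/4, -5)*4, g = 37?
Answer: 130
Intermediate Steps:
G = 1 (G = 4/4 = (1/4)*4 = 1)
l = -2 (l = (37 - 40) + 1 = -3 + 1 = -2)
y(4)*t(5) + l = 11*(7 + 5) - 2 = 11*12 - 2 = 132 - 2 = 130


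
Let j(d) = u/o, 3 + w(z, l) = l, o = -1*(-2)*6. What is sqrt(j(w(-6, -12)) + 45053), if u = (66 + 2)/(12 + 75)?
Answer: 5*sqrt(13640266)/87 ≈ 212.26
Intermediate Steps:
o = 12 (o = 2*6 = 12)
w(z, l) = -3 + l
u = 68/87 ≈ 0.78161
j(d) = 17/261 (j(d) = (68/87)/12 = (68/87)*(1/12) = 17/261)
sqrt(j(w(-6, -12)) + 45053) = sqrt(17/261 + 45053) = sqrt(11758850/261) = 5*sqrt(13640266)/87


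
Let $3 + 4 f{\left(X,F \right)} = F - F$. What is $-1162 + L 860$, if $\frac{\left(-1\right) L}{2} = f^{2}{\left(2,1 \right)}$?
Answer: $- \frac{4259}{2} \approx -2129.5$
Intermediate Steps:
$f{\left(X,F \right)} = - \frac{3}{4}$ ($f{\left(X,F \right)} = - \frac{3}{4} + \frac{F - F}{4} = - \frac{3}{4} + \frac{1}{4} \cdot 0 = - \frac{3}{4} + 0 = - \frac{3}{4}$)
$L = - \frac{9}{8}$ ($L = - 2 \left(- \frac{3}{4}\right)^{2} = \left(-2\right) \frac{9}{16} = - \frac{9}{8} \approx -1.125$)
$-1162 + L 860 = -1162 - \frac{1935}{2} = - \frac{4259}{2}$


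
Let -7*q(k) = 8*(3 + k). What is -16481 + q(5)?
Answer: -115431/7 ≈ -16490.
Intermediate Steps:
q(k) = -24/7 - 8*k/7 (q(k) = -8*(3 + k)/7 = -(24 + 8*k)/7 = -24/7 - 8*k/7)
-16481 + q(5) = -16481 + (-24/7 - 8/7*5) = -16481 + (-24/7 - 40/7) = -16481 - 64/7 = -115431/7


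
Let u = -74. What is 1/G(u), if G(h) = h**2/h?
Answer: -1/74 ≈ -0.013514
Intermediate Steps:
G(h) = h
1/G(u) = 1/(-74) = -1/74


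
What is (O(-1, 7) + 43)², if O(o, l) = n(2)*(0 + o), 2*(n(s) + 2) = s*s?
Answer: 1849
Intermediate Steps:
n(s) = -2 + s²/2 (n(s) = -2 + (s*s)/2 = -2 + s²/2)
O(o, l) = 0 (O(o, l) = (-2 + (½)*2²)*(0 + o) = (-2 + (½)*4)*o = (-2 + 2)*o = 0*o = 0)
(O(-1, 7) + 43)² = (0 + 43)² = 43² = 1849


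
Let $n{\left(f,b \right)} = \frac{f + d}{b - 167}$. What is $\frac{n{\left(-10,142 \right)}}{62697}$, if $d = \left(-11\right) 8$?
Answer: $\frac{98}{1567425} \approx 6.2523 \cdot 10^{-5}$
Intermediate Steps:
$d = -88$
$n{\left(f,b \right)} = \frac{-88 + f}{-167 + b}$ ($n{\left(f,b \right)} = \frac{f - 88}{b - 167} = \frac{-88 + f}{-167 + b}$)
$\frac{n{\left(-10,142 \right)}}{62697} = \frac{\frac{1}{-167 + 142} \left(-88 - 10\right)}{62697} = \frac{1}{-25} \left(-98\right) \frac{1}{62697} = \left(- \frac{1}{25}\right) \left(-98\right) \frac{1}{62697} = \frac{98}{25} \cdot \frac{1}{62697} = \frac{98}{1567425}$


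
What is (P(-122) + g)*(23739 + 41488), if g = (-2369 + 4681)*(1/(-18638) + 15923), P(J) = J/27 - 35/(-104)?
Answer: 62835705218570650349/26167752 ≈ 2.4013e+12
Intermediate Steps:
P(J) = 35/104 + J/27 (P(J) = J*(1/27) - 35*(-1/104) = J/27 + 35/104 = 35/104 + J/27)
g = 343069441188/9319 (g = 2312*(-1/18638 + 15923) = 2312*(296772873/18638) = 343069441188/9319 ≈ 3.6814e+7)
(P(-122) + g)*(23739 + 41488) = ((35/104 + (1/27)*(-122)) + 343069441188/9319)*(23739 + 41488) = ((35/104 - 122/27) + 343069441188/9319)*65227 = (-11743/2808 + 343069441188/9319)*65227 = (963338881422887/26167752)*65227 = 62835705218570650349/26167752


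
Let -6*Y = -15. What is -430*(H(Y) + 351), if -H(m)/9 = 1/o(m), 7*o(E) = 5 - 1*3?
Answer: -137385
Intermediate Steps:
o(E) = 2/7 (o(E) = (5 - 1*3)/7 = (5 - 3)/7 = (⅐)*2 = 2/7)
Y = 5/2 (Y = -⅙*(-15) = 5/2 ≈ 2.5000)
H(m) = -63/2 (H(m) = -9/2/7 = -9*7/2 = -63/2)
-430*(H(Y) + 351) = -430*(-63/2 + 351) = -430*639/2 = -137385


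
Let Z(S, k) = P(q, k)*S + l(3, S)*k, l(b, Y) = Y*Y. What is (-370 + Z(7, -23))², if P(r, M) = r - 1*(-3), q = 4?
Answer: 2096704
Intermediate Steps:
l(b, Y) = Y²
P(r, M) = 3 + r (P(r, M) = r + 3 = 3 + r)
Z(S, k) = 7*S + k*S² (Z(S, k) = (3 + 4)*S + S²*k = 7*S + k*S²)
(-370 + Z(7, -23))² = (-370 + 7*(7 + 7*(-23)))² = (-370 + 7*(7 - 161))² = (-370 + 7*(-154))² = (-370 - 1078)² = (-1448)² = 2096704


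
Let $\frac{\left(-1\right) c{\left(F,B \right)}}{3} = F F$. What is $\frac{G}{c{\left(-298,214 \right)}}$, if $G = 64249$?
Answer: $- \frac{64249}{266412} \approx -0.24116$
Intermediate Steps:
$c{\left(F,B \right)} = - 3 F^{2}$ ($c{\left(F,B \right)} = - 3 F F = - 3 F^{2}$)
$\frac{G}{c{\left(-298,214 \right)}} = \frac{64249}{\left(-3\right) \left(-298\right)^{2}} = \frac{64249}{\left(-3\right) 88804} = \frac{64249}{-266412} = 64249 \left(- \frac{1}{266412}\right) = - \frac{64249}{266412}$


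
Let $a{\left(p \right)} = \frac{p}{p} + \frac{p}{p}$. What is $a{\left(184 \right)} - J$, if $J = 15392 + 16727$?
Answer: $-32117$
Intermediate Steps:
$a{\left(p \right)} = 2$ ($a{\left(p \right)} = 1 + 1 = 2$)
$J = 32119$
$a{\left(184 \right)} - J = 2 - 32119 = -32117$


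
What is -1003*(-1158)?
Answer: 1161474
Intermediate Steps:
-1003*(-1158) = -17*(-68322) = 1161474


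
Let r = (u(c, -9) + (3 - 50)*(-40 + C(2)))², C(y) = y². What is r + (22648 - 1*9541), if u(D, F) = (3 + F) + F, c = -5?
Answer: 2825436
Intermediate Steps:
u(D, F) = 3 + 2*F
r = 2812329 (r = ((3 + 2*(-9)) + (3 - 50)*(-40 + 2²))² = ((3 - 18) - 47*(-40 + 4))² = (-15 - 47*(-36))² = (-15 + 1692)² = 1677² = 2812329)
r + (22648 - 1*9541) = 2812329 + (22648 - 1*9541) = 2812329 + (22648 - 9541) = 2812329 + 13107 = 2825436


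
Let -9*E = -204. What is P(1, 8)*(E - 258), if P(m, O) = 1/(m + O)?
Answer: -706/27 ≈ -26.148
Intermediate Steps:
E = 68/3 (E = -1/9*(-204) = 68/3 ≈ 22.667)
P(m, O) = 1/(O + m)
P(1, 8)*(E - 258) = (68/3 - 258)/(8 + 1) = -706/3/9 = (1/9)*(-706/3) = -706/27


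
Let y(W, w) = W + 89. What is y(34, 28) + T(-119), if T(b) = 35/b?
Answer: 2086/17 ≈ 122.71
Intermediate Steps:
y(W, w) = 89 + W
y(34, 28) + T(-119) = (89 + 34) + 35/(-119) = 123 + 35*(-1/119) = 123 - 5/17 = 2086/17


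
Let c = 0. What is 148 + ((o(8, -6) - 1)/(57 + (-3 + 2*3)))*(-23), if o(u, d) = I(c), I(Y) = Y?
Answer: 8903/60 ≈ 148.38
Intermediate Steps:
o(u, d) = 0
148 + ((o(8, -6) - 1)/(57 + (-3 + 2*3)))*(-23) = 148 + ((0 - 1)/(57 + (-3 + 2*3)))*(-23) = 148 - 1/(57 + (-3 + 6))*(-23) = 148 - 1/(57 + 3)*(-23) = 148 - 1/60*(-23) = 148 + 23/60 = 8903/60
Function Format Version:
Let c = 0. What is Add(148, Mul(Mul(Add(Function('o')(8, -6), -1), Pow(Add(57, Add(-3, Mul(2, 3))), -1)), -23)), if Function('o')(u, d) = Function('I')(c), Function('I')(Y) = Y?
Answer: Rational(8903, 60) ≈ 148.38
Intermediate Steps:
Function('o')(u, d) = 0
Add(148, Mul(Mul(Add(Function('o')(8, -6), -1), Pow(Add(57, Add(-3, Mul(2, 3))), -1)), -23)) = Add(148, Mul(Mul(Add(0, -1), Pow(Add(57, Add(-3, Mul(2, 3))), -1)), -23)) = Add(148, Mul(Mul(-1, Pow(Add(57, Add(-3, 6)), -1)), -23)) = Add(148, Mul(Mul(-1, Pow(Add(57, 3), -1)), -23)) = Add(148, Mul(Mul(-1, Pow(60, -1)), -23)) = Add(148, Mul(Mul(-1, Rational(1, 60)), -23)) = Add(148, Mul(Rational(-1, 60), -23)) = Add(148, Rational(23, 60)) = Rational(8903, 60)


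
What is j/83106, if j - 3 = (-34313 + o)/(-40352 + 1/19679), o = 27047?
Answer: 120249935/3142542609702 ≈ 3.8265e-5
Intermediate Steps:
j = 120249935/37813667 (j = 3 + (-34313 + 27047)/(-40352 + 1/19679) = 3 - 7266/(-40352 + 1/19679) = 3 - 7266/(-794087007/19679) = 3 - 7266*(-19679/794087007) = 3 + 6808934/37813667 = 120249935/37813667 ≈ 3.1801)
j/83106 = (120249935/37813667)/83106 = (120249935/37813667)*(1/83106) = 120249935/3142542609702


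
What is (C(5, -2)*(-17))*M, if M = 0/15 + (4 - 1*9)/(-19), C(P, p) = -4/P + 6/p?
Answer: 17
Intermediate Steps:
M = 5/19 (M = 0*(1/15) + (4 - 9)*(-1/19) = 0 - 5*(-1/19) = 0 + 5/19 = 5/19 ≈ 0.26316)
(C(5, -2)*(-17))*M = ((-4/5 + 6/(-2))*(-17))*(5/19) = ((-4*1/5 + 6*(-1/2))*(-17))*(5/19) = ((-4/5 - 3)*(-17))*(5/19) = -19/5*(-17)*(5/19) = (323/5)*(5/19) = 17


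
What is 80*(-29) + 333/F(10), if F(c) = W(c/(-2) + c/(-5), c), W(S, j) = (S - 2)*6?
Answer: -13957/6 ≈ -2326.2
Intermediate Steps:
W(S, j) = -12 + 6*S (W(S, j) = (-2 + S)*6 = -12 + 6*S)
F(c) = -12 - 21*c/5 (F(c) = -12 + 6*(c/(-2) + c/(-5)) = -12 + 6*(c*(-1/2) + c*(-1/5)) = -12 + 6*(-c/2 - c/5) = -12 + 6*(-7*c/10) = -12 - 21*c/5)
80*(-29) + 333/F(10) = 80*(-29) + 333/(-12 - 21/5*10) = -2320 + 333/(-12 - 42) = -2320 + 333/(-54) = -2320 + 333*(-1/54) = -2320 - 37/6 = -13957/6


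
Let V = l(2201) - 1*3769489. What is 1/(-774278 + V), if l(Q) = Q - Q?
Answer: -1/4543767 ≈ -2.2008e-7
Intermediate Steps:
l(Q) = 0
V = -3769489 (V = 0 - 1*3769489 = 0 - 3769489 = -3769489)
1/(-774278 + V) = 1/(-774278 - 3769489) = 1/(-4543767) = -1/4543767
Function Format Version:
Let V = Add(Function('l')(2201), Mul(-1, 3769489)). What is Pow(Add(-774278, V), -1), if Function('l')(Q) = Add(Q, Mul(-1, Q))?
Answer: Rational(-1, 4543767) ≈ -2.2008e-7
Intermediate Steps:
Function('l')(Q) = 0
V = -3769489 (V = Add(0, Mul(-1, 3769489)) = Add(0, -3769489) = -3769489)
Pow(Add(-774278, V), -1) = Pow(Add(-774278, -3769489), -1) = Pow(-4543767, -1) = Rational(-1, 4543767)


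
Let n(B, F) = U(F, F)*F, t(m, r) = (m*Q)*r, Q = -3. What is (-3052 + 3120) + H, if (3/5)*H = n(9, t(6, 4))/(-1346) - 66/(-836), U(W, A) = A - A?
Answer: 2589/38 ≈ 68.132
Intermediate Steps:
U(W, A) = 0
t(m, r) = -3*m*r (t(m, r) = (m*(-3))*r = (-3*m)*r = -3*m*r)
n(B, F) = 0 (n(B, F) = 0*F = 0)
H = 5/38 (H = 5*(0/(-1346) - 66/(-836))/3 = 5*(0*(-1/1346) - 66*(-1/836))/3 = 5*(0 + 3/38)/3 = (5/3)*(3/38) = 5/38 ≈ 0.13158)
(-3052 + 3120) + H = (-3052 + 3120) + 5/38 = 68 + 5/38 = 2589/38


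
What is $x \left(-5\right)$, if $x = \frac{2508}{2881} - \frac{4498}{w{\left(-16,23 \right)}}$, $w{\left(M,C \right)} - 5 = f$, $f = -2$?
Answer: $\frac{64756070}{8643} \approx 7492.3$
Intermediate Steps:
$w{\left(M,C \right)} = 3$ ($w{\left(M,C \right)} = 5 - 2 = 3$)
$x = - \frac{12951214}{8643}$ ($x = \frac{2508}{2881} - \frac{4498}{3} = - \frac{12951214}{8643} \approx -1498.5$)
$x \left(-5\right) = \left(- \frac{12951214}{8643}\right) \left(-5\right) = \frac{64756070}{8643}$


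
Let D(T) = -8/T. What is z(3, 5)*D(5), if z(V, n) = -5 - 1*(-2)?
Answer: 24/5 ≈ 4.8000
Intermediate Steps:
z(V, n) = -3 (z(V, n) = -5 + 2 = -3)
z(3, 5)*D(5) = -(-24)/5 = -3*(-8/5) = 24/5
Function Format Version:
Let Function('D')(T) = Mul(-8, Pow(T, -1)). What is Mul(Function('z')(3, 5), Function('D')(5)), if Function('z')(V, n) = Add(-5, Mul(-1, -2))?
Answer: Rational(24, 5) ≈ 4.8000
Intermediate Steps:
Function('z')(V, n) = -3 (Function('z')(V, n) = Add(-5, 2) = -3)
Mul(Function('z')(3, 5), Function('D')(5)) = Mul(-3, Mul(-8, Pow(5, -1))) = Mul(-3, Mul(-8, Rational(1, 5))) = Mul(-3, Rational(-8, 5)) = Rational(24, 5)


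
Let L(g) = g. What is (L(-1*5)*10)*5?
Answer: -250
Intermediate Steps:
(L(-1*5)*10)*5 = (-1*5*10)*5 = -5*10*5 = -50*5 = -250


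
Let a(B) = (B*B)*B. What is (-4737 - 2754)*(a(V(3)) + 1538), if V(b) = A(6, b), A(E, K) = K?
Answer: -11723415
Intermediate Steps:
V(b) = b
a(B) = B³ (a(B) = B²*B = B³)
(-4737 - 2754)*(a(V(3)) + 1538) = (-4737 - 2754)*(3³ + 1538) = -7491*(27 + 1538) = -7491*1565 = -11723415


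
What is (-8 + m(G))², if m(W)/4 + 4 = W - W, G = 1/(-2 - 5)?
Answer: 576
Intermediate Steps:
G = -⅐ (G = 1/(-7) = -⅐ ≈ -0.14286)
m(W) = -16 (m(W) = -16 + 4*(W - W) = -16 + 4*0 = -16 + 0 = -16)
(-8 + m(G))² = (-8 - 16)² = (-24)² = 576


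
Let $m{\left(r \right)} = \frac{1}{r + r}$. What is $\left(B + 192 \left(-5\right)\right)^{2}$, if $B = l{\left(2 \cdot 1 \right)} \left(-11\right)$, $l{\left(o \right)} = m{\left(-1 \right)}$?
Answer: $\frac{3644281}{4} \approx 9.1107 \cdot 10^{5}$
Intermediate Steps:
$m{\left(r \right)} = \frac{1}{2 r}$
$l{\left(o \right)} = - \frac{1}{2}$ ($l{\left(o \right)} = \frac{1}{2 \left(-1\right)} = \frac{1}{2} \left(-1\right) = - \frac{1}{2}$)
$B = \frac{11}{2}$ ($B = \left(- \frac{1}{2}\right) \left(-11\right) = \frac{11}{2} \approx 5.5$)
$\left(B + 192 \left(-5\right)\right)^{2} = \left(\frac{11}{2} + 192 \left(-5\right)\right)^{2} = \left(\frac{11}{2} - 960\right)^{2} = \left(- \frac{1909}{2}\right)^{2} = \frac{3644281}{4}$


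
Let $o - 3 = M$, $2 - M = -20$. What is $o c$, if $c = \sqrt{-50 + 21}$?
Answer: $25 i \sqrt{29} \approx 134.63 i$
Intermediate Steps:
$M = 22$ ($M = 2 - -20 = 2 + 20 = 22$)
$o = 25$ ($o = 3 + 22 = 25$)
$c = i \sqrt{29}$ ($c = \sqrt{-29} = i \sqrt{29} \approx 5.3852 i$)
$o c = 25 i \sqrt{29}$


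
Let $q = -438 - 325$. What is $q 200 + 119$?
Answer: $-152481$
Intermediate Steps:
$q = -763$ ($q = -438 - 325 = -763$)
$q 200 + 119 = \left(-763\right) 200 + 119 = -152600 + 119 = -152481$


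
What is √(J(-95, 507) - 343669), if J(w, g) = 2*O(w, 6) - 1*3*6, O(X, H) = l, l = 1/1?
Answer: I*√343685 ≈ 586.25*I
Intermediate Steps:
l = 1 (l = 1*1 = 1)
O(X, H) = 1
J(w, g) = -16 (J(w, g) = 2*1 - 1*3*6 = 2 - 3*6 = 2 - 18 = -16)
√(J(-95, 507) - 343669) = √(-16 - 343669) = √(-343685) = I*√343685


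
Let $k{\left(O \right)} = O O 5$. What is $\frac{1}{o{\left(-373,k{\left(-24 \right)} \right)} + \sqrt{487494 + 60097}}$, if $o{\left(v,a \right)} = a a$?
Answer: $\frac{8294400}{68797070812409} - \frac{\sqrt{547591}}{68797070812409} \approx 1.2055 \cdot 10^{-7}$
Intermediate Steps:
$k{\left(O \right)} = 5 O^{2}$ ($k{\left(O \right)} = O^{2} \cdot 5 = 5 O^{2}$)
$o{\left(v,a \right)} = a^{2}$
$\frac{1}{o{\left(-373,k{\left(-24 \right)} \right)} + \sqrt{487494 + 60097}} = \frac{1}{\left(5 \left(-24\right)^{2}\right)^{2} + \sqrt{487494 + 60097}} = \frac{1}{\left(5 \cdot 576\right)^{2} + \sqrt{547591}} = \frac{1}{2880^{2} + \sqrt{547591}} = \frac{1}{8294400 + \sqrt{547591}}$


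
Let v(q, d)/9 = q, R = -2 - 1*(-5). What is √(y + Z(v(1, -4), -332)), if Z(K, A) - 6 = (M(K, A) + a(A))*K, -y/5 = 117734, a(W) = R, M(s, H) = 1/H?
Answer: I*√16220481919/166 ≈ 767.23*I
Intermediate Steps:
R = 3 (R = -2 + 5 = 3)
v(q, d) = 9*q
a(W) = 3
y = -588670 (y = -5*117734 = -588670)
Z(K, A) = 6 + K*(3 + 1/A) (Z(K, A) = 6 + (1/A + 3)*K = 6 + (3 + 1/A)*K = 6 + K*(3 + 1/A))
√(y + Z(v(1, -4), -332)) = √(-588670 + (6 + 3*(9*1) + (9*1)/(-332))) = √(-588670 + (6 + 3*9 + 9*(-1/332))) = √(-588670 + (6 + 27 - 9/332)) = √(-588670 + 10947/332) = √(-195427493/332) = I*√16220481919/166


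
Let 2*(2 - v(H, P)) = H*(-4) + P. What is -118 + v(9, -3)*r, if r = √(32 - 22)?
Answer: -118 + 43*√10/2 ≈ -50.011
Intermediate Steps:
v(H, P) = 2 + 2*H - P/2 (v(H, P) = 2 - (H*(-4) + P)/2 = 2 - (-4*H + P)/2 = 2 - (P - 4*H)/2 = 2 + (2*H - P/2) = 2 + 2*H - P/2)
r = √10 ≈ 3.1623
-118 + v(9, -3)*r = -118 + (2 + 2*9 - ½*(-3))*√10 = -118 + (2 + 18 + 3/2)*√10 = -118 + 43*√10/2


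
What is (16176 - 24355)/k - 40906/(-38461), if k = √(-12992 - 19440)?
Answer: 40906/38461 + 8179*I*√2027/8108 ≈ 1.0636 + 45.416*I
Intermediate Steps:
k = 4*I*√2027 (k = √(-32432) = 4*I*√2027 ≈ 180.09*I)
(16176 - 24355)/k - 40906/(-38461) = (16176 - 24355)/((4*I*√2027)) - 40906/(-38461) = -(-8179)*I*√2027/8108 - 40906*(-1/38461) = 8179*I*√2027/8108 + 40906/38461 = 40906/38461 + 8179*I*√2027/8108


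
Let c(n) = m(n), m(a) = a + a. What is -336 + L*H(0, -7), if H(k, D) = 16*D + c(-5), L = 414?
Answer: -50844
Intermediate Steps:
m(a) = 2*a
c(n) = 2*n
H(k, D) = -10 + 16*D (H(k, D) = 16*D + 2*(-5) = 16*D - 10 = -10 + 16*D)
-336 + L*H(0, -7) = -336 + 414*(-10 + 16*(-7)) = -336 + 414*(-10 - 112) = -336 + 414*(-122) = -336 - 50508 = -50844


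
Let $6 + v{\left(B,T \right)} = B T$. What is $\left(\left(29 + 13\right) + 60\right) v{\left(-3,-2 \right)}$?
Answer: $0$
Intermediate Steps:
$v{\left(B,T \right)} = -6 + B T$
$\left(\left(29 + 13\right) + 60\right) v{\left(-3,-2 \right)} = \left(\left(29 + 13\right) + 60\right) \left(-6 - -6\right) = \left(42 + 60\right) \left(-6 + 6\right) = 102 \cdot 0 = 0$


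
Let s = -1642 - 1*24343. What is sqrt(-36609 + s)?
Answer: I*sqrt(62594) ≈ 250.19*I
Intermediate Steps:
s = -25985 (s = -1642 - 24343 = -25985)
sqrt(-36609 + s) = sqrt(-36609 - 25985) = sqrt(-62594) = I*sqrt(62594)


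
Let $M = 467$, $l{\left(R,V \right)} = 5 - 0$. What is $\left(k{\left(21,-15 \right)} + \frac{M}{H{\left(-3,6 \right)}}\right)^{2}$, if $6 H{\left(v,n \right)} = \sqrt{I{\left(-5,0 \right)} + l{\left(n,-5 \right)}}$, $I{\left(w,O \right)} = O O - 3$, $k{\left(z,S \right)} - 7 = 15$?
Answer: $3926086 + 61644 \sqrt{2} \approx 4.0133 \cdot 10^{6}$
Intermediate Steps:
$l{\left(R,V \right)} = 5$ ($l{\left(R,V \right)} = 5 + 0 = 5$)
$k{\left(z,S \right)} = 22$ ($k{\left(z,S \right)} = 7 + 15 = 22$)
$I{\left(w,O \right)} = -3 + O^{2}$ ($I{\left(w,O \right)} = O^{2} - 3 = -3 + O^{2}$)
$H{\left(v,n \right)} = \frac{\sqrt{2}}{6}$ ($H{\left(v,n \right)} = \frac{\sqrt{\left(-3 + 0^{2}\right) + 5}}{6} = \frac{\sqrt{\left(-3 + 0\right) + 5}}{6} = \frac{\sqrt{-3 + 5}}{6} = \frac{\sqrt{2}}{6}$)
$\left(k{\left(21,-15 \right)} + \frac{M}{H{\left(-3,6 \right)}}\right)^{2} = \left(22 + \frac{467}{\frac{1}{6} \sqrt{2}}\right)^{2} = \left(22 + 467 \cdot 3 \sqrt{2}\right)^{2} = \left(22 + 1401 \sqrt{2}\right)^{2}$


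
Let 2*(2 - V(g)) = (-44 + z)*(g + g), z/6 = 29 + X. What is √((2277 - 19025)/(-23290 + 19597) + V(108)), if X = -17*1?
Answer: I*√41152938114/3693 ≈ 54.931*I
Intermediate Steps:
X = -17
z = 72 (z = 6*(29 - 17) = 6*12 = 72)
V(g) = 2 - 28*g (V(g) = 2 - (-44 + 72)*(g + g)/2 = 2 - 14*2*g = 2 - 28*g)
√((2277 - 19025)/(-23290 + 19597) + V(108)) = √((2277 - 19025)/(-23290 + 19597) + (2 - 28*108)) = √(-16748/(-3693) + (2 - 3024)) = √(-16748*(-1/3693) - 3022) = √(16748/3693 - 3022) = √(-11143498/3693) = I*√41152938114/3693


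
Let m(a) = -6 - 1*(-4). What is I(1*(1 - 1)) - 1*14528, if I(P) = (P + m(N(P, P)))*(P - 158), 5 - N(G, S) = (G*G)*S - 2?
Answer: -14212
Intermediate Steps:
N(G, S) = 7 - S*G**2 (N(G, S) = 5 - ((G*G)*S - 2) = 5 - (G**2*S - 2) = 5 - (S*G**2 - 2) = 5 - (-2 + S*G**2) = 5 + (2 - S*G**2) = 7 - S*G**2)
m(a) = -2 (m(a) = -6 + 4 = -2)
I(P) = (-158 + P)*(-2 + P) (I(P) = (P - 2)*(P - 158) = (-2 + P)*(-158 + P) = (-158 + P)*(-2 + P))
I(1*(1 - 1)) - 1*14528 = (316 + (1*(1 - 1))**2 - 160*(1 - 1)) - 1*14528 = (316 + (1*0)**2 - 160*0) - 14528 = (316 + 0**2 - 160*0) - 14528 = (316 + 0 + 0) - 14528 = 316 - 14528 = -14212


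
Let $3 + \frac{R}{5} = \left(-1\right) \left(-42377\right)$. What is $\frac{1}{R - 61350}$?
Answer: $\frac{1}{150520} \approx 6.6436 \cdot 10^{-6}$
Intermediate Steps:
$R = 211870$ ($R = -15 + 5 \left(\left(-1\right) \left(-42377\right)\right) = -15 + 5 \cdot 42377 = -15 + 211885 = 211870$)
$\frac{1}{R - 61350} = \frac{1}{211870 - 61350} = \frac{1}{150520}$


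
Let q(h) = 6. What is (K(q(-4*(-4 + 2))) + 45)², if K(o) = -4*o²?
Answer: 9801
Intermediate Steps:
(K(q(-4*(-4 + 2))) + 45)² = (-4*6² + 45)² = (-4*36 + 45)² = (-144 + 45)² = (-99)² = 9801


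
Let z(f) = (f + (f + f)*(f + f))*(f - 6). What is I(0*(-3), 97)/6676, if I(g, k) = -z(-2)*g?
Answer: 0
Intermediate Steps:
z(f) = (-6 + f)*(f + 4*f²) (z(f) = (f + (2*f)*(2*f))*(-6 + f) = (f + 4*f²)*(-6 + f) = (-6 + f)*(f + 4*f²))
I(g, k) = 112*g (I(g, k) = -(-2*(-6 - 23*(-2) + 4*(-2)²))*g = -(-2*(-6 + 46 + 4*4))*g = -(-2*(-6 + 46 + 16))*g = -(-2*56)*g = -(-112)*g = 112*g)
I(0*(-3), 97)/6676 = (112*(0*(-3)))/6676 = (112*0)*(1/6676) = 0*(1/6676) = 0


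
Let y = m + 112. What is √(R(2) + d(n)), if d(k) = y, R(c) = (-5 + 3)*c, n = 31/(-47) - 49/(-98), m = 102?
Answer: √210 ≈ 14.491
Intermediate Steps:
n = -15/94 (n = 31*(-1/47) - 49*(-1/98) = -31/47 + ½ = -15/94 ≈ -0.15957)
y = 214 (y = 102 + 112 = 214)
R(c) = -2*c
d(k) = 214
√(R(2) + d(n)) = √(-2*2 + 214) = √(-4 + 214) = √210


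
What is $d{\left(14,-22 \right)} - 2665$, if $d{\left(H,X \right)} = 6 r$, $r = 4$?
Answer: $-2641$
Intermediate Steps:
$d{\left(H,X \right)} = 24$ ($d{\left(H,X \right)} = 6 \cdot 4 = 24$)
$d{\left(14,-22 \right)} - 2665 = 24 - 2665 = -2641$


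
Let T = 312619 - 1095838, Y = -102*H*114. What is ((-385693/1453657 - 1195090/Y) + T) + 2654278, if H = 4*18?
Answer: 1138563402337990625/608512449456 ≈ 1.8711e+6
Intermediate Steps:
H = 72
Y = -837216 (Y = -102*72*114 = -7344*114 = -837216)
T = -783219
((-385693/1453657 - 1195090/Y) + T) + 2654278 = ((-385693/1453657 - 1195090/(-837216)) - 783219) + 2654278 = ((-385693*1/1453657 - 1195090*(-1/837216)) - 783219) + 2654278 = ((-385693/1453657 + 597545/418608) - 783219) + 2654278 = (707171296721/608512449456 - 783219) + 2654278 = -476597804979182143/608512449456 + 2654278 = 1138563402337990625/608512449456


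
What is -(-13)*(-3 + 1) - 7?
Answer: -33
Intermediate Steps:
-(-13)*(-3 + 1) - 7 = -(-13)*(-2) - 7 = -13*2 - 7 = -26 - 7 = -33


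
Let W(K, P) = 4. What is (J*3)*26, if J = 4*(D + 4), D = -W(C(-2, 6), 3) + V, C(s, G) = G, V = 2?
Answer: 624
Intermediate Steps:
D = -2 (D = -1*4 + 2 = -4 + 2 = -2)
J = 8 (J = 4*(-2 + 4) = 4*2 = 8)
(J*3)*26 = (8*3)*26 = 24*26 = 624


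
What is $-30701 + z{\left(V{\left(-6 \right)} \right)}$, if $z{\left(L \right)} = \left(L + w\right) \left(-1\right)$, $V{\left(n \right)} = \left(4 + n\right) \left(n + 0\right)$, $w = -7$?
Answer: $-30706$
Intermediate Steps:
$V{\left(n \right)} = n \left(4 + n\right)$ ($V{\left(n \right)} = \left(4 + n\right) n = n \left(4 + n\right)$)
$z{\left(L \right)} = 7 - L$ ($z{\left(L \right)} = \left(L - 7\right) \left(-1\right) = \left(-7 + L\right) \left(-1\right) = 7 - L$)
$-30701 + z{\left(V{\left(-6 \right)} \right)} = -30701 + \left(7 - - 6 \left(4 - 6\right)\right) = -30701 + \left(7 - \left(-6\right) \left(-2\right)\right) = -30701 + \left(7 - 12\right) = -30701 - 5 = -30706$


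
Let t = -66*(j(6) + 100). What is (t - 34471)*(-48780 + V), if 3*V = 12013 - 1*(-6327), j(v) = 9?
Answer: 5333120000/3 ≈ 1.7777e+9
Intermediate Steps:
V = 18340/3 (V = (12013 - 1*(-6327))/3 = (12013 + 6327)/3 = (⅓)*18340 = 18340/3 ≈ 6113.3)
t = -7194 (t = -66*(9 + 100) = -66*109 = -7194)
(t - 34471)*(-48780 + V) = (-7194 - 34471)*(-48780 + 18340/3) = -41665*(-128000/3) = 5333120000/3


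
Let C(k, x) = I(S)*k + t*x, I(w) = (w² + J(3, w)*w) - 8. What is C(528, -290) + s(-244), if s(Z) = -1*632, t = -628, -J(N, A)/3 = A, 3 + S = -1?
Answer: 160368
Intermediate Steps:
S = -4 (S = -3 - 1 = -4)
J(N, A) = -3*A
s(Z) = -632
I(w) = -8 - 2*w² (I(w) = (w² + (-3*w)*w) - 8 = (w² - 3*w²) - 8 = -2*w² - 8 = -8 - 2*w²)
C(k, x) = -628*x - 40*k (C(k, x) = (-8 - 2*(-4)²)*k - 628*x = (-8 - 2*16)*k - 628*x = (-8 - 32)*k - 628*x = -40*k - 628*x = -628*x - 40*k)
C(528, -290) + s(-244) = (-628*(-290) - 40*528) - 632 = (182120 - 21120) - 632 = 161000 - 632 = 160368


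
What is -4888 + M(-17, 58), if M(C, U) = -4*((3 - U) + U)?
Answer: -4900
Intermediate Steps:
M(C, U) = -12 (M(C, U) = -4*3 = -12)
-4888 + M(-17, 58) = -4888 - 12 = -4900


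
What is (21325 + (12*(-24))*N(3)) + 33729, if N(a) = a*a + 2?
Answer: 51886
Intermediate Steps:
N(a) = 2 + a**2 (N(a) = a**2 + 2 = 2 + a**2)
(21325 + (12*(-24))*N(3)) + 33729 = (21325 + (12*(-24))*(2 + 3**2)) + 33729 = (21325 - 288*(2 + 9)) + 33729 = (21325 - 288*11) + 33729 = (21325 - 3168) + 33729 = 18157 + 33729 = 51886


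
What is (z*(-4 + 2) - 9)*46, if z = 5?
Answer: -874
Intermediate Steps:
(z*(-4 + 2) - 9)*46 = (5*(-4 + 2) - 9)*46 = (5*(-2) - 9)*46 = (-10 - 9)*46 = -19*46 = -874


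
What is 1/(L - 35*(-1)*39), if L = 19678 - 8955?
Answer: 1/12088 ≈ 8.2727e-5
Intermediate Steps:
L = 10723
1/(L - 35*(-1)*39) = 1/(10723 - 35*(-1)*39) = 1/(10723 + 35*39) = 1/(10723 + 1365) = 1/12088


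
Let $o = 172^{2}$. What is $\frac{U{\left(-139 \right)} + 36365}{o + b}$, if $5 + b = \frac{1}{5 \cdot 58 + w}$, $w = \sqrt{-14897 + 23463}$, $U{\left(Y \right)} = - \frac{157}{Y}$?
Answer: $\frac{3764581070122864}{3061985409738195} + \frac{1684964 \sqrt{8566}}{3061985409738195} \approx 1.2295$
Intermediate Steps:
$w = \sqrt{8566} \approx 92.553$
$b = -5 + \frac{1}{290 + \sqrt{8566}}$ ($b = -5 + \frac{1}{5 \cdot 58 + \sqrt{8566}} = -5 + \frac{1}{290 + \sqrt{8566}} \approx -4.9974$)
$o = 29584$
$\frac{U{\left(-139 \right)} + 36365}{o + b} = \frac{- \frac{157}{-139} + 36365}{29584 - \left(\frac{188690}{37767} + \frac{\sqrt{8566}}{75534}\right)} = \frac{\left(-157\right) \left(- \frac{1}{139}\right) + 36365}{\frac{1117110238}{37767} - \frac{\sqrt{8566}}{75534}} = \frac{\frac{157}{139} + 36365}{\frac{1117110238}{37767} - \frac{\sqrt{8566}}{75534}} = \frac{5054892}{139 \left(\frac{1117110238}{37767} - \frac{\sqrt{8566}}{75534}\right)}$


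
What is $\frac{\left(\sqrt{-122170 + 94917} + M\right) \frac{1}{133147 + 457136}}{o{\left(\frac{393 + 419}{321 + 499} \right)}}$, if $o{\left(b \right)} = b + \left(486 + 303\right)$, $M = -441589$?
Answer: $- \frac{90525745}{95595151284} + \frac{205 i \sqrt{27253}}{95595151284} \approx -0.00094697 + 3.5402 \cdot 10^{-7} i$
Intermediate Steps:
$o{\left(b \right)} = 789 + b$ ($o{\left(b \right)} = b + 789 = 789 + b$)
$\frac{\left(\sqrt{-122170 + 94917} + M\right) \frac{1}{133147 + 457136}}{o{\left(\frac{393 + 419}{321 + 499} \right)}} = \frac{\left(\sqrt{-122170 + 94917} - 441589\right) \frac{1}{133147 + 457136}}{789 + \frac{393 + 419}{321 + 499}} = \frac{\left(\sqrt{-27253} - 441589\right) \frac{1}{590283}}{789 + \frac{812}{820}} = \frac{\left(i \sqrt{27253} - 441589\right) \frac{1}{590283}}{789 + 812 \cdot \frac{1}{820}} = \frac{\left(-441589 + i \sqrt{27253}\right) \frac{1}{590283}}{789 + \frac{203}{205}} = \frac{- \frac{441589}{590283} + \frac{i \sqrt{27253}}{590283}}{\frac{161948}{205}} = \left(- \frac{441589}{590283} + \frac{i \sqrt{27253}}{590283}\right) \frac{205}{161948} = - \frac{90525745}{95595151284} + \frac{205 i \sqrt{27253}}{95595151284}$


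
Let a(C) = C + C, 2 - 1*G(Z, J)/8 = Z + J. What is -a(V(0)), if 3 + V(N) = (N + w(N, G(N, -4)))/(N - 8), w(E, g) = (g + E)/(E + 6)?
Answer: 8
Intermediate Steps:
G(Z, J) = 16 - 8*J - 8*Z (G(Z, J) = 16 - 8*(Z + J) = 16 - 8*(J + Z) = 16 + (-8*J - 8*Z) = 16 - 8*J - 8*Z)
w(E, g) = (E + g)/(6 + E)
V(N) = -3 + (N + (48 - 7*N)/(6 + N))/(-8 + N) (V(N) = -3 + (N + (N + (16 - 8*(-4) - 8*N))/(6 + N))/(N - 8) = -3 + (N + (N + (16 + 32 - 8*N))/(6 + N))/(-8 + N) = -3 + (N + (N + (48 - 8*N))/(6 + N))/(-8 + N) = -3 + (N + (48 - 7*N)/(6 + N))/(-8 + N))
a(C) = 2*C
-a(V(0)) = -2*(192 - 2*0² + 5*0)/(-48 + 0² - 2*0) = -2*(192 - 2*0 + 0)/(-48 + 0 + 0) = -2*(192 + 0 + 0)/(-48) = -2*(-1/48*192) = -2*(-4) = -1*(-8) = 8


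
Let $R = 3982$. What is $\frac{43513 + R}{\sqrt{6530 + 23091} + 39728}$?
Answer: $\frac{1886881360}{1578284363} - \frac{47495 \sqrt{29621}}{1578284363} \approx 1.1903$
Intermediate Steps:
$\frac{43513 + R}{\sqrt{6530 + 23091} + 39728} = \frac{43513 + 3982}{\sqrt{6530 + 23091} + 39728} = \frac{47495}{\sqrt{29621} + 39728} = \frac{47495}{39728 + \sqrt{29621}}$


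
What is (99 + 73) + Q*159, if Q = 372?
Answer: 59320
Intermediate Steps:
(99 + 73) + Q*159 = (99 + 73) + 372*159 = 172 + 59148 = 59320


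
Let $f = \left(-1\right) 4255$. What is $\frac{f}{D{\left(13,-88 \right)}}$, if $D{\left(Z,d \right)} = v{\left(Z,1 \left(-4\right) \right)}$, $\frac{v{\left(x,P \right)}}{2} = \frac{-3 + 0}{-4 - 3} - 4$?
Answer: $\frac{5957}{10} \approx 595.7$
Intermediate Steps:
$v{\left(x,P \right)} = - \frac{50}{7}$ ($v{\left(x,P \right)} = 2 \left(\frac{-3 + 0}{-4 - 3} - 4\right) = 2 \left(- \frac{3}{-7} - 4\right) = 2 \left(\left(-3\right) \left(- \frac{1}{7}\right) - 4\right) = 2 \left(\frac{3}{7} - 4\right) = 2 \left(- \frac{25}{7}\right) = - \frac{50}{7}$)
$D{\left(Z,d \right)} = - \frac{50}{7}$
$f = -4255$
$\frac{f}{D{\left(13,-88 \right)}} = - \frac{4255}{- \frac{50}{7}} = \left(-4255\right) \left(- \frac{7}{50}\right) = \frac{5957}{10}$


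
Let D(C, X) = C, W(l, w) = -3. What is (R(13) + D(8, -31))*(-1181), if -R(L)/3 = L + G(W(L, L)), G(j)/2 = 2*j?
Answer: -5905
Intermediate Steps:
G(j) = 4*j (G(j) = 2*(2*j) = 4*j)
R(L) = 36 - 3*L (R(L) = -3*(L + 4*(-3)) = -3*(L - 12) = -3*(-12 + L) = 36 - 3*L)
(R(13) + D(8, -31))*(-1181) = ((36 - 3*13) + 8)*(-1181) = ((36 - 39) + 8)*(-1181) = (-3 + 8)*(-1181) = 5*(-1181) = -5905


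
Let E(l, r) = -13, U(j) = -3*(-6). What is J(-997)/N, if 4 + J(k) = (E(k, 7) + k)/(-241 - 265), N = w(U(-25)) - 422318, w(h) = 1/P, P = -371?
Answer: 188097/39640034687 ≈ 4.7451e-6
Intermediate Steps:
U(j) = 18
w(h) = -1/371 (w(h) = 1/(-371) = -1/371)
N = -156679979/371 (N = -1/371 - 422318 = -156679979/371 ≈ -4.2232e+5)
J(k) = -2011/506 - k/506 (J(k) = -4 + (-13 + k)/(-241 - 265) = -4 + (-13 + k)/(-506) = -4 + (-13 + k)*(-1/506) = -4 + (13/506 - k/506) = -2011/506 - k/506)
J(-997)/N = (-2011/506 - 1/506*(-997))/(-156679979/371) = (-2011/506 + 997/506)*(-371/156679979) = -507/253*(-371/156679979) = 188097/39640034687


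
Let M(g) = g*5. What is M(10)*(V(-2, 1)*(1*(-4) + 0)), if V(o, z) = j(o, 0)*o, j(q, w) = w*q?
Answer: 0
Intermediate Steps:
j(q, w) = q*w
V(o, z) = 0 (V(o, z) = (o*0)*o = 0*o = 0)
M(g) = 5*g
M(10)*(V(-2, 1)*(1*(-4) + 0)) = (5*10)*(0*(1*(-4) + 0)) = 50*(0*(-4 + 0)) = 50*(0*(-4)) = 50*0 = 0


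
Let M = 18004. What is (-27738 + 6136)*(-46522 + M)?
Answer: 616045836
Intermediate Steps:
(-27738 + 6136)*(-46522 + M) = (-27738 + 6136)*(-46522 + 18004) = -21602*(-28518) = 616045836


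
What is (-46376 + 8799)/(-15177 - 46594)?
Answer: 37577/61771 ≈ 0.60833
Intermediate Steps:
(-46376 + 8799)/(-15177 - 46594) = -37577/(-61771) = -37577*(-1/61771) = 37577/61771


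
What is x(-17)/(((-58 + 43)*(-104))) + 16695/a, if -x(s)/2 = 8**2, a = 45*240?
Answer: 4567/3120 ≈ 1.4638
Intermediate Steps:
a = 10800
x(s) = -128 (x(s) = -2*8**2 = -2*64 = -128)
x(-17)/(((-58 + 43)*(-104))) + 16695/a = -128*(-1/(104*(-58 + 43))) + 16695/10800 = -128/((-15*(-104))) + 16695*(1/10800) = -128/1560 + 371/240 = -128*1/1560 + 371/240 = -16/195 + 371/240 = 4567/3120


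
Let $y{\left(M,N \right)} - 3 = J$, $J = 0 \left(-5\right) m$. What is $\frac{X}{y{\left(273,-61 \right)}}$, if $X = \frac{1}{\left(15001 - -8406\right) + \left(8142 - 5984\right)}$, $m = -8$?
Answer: $\frac{1}{76695} \approx 1.3039 \cdot 10^{-5}$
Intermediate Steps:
$J = 0$ ($J = 0 \left(-5\right) \left(-8\right) = 0 \left(-8\right) = 0$)
$y{\left(M,N \right)} = 3$ ($y{\left(M,N \right)} = 3 + 0 = 3$)
$X = \frac{1}{25565}$ ($X = \frac{1}{\left(15001 + 8406\right) + 2158} = \frac{1}{23407 + 2158} = \frac{1}{25565} \approx 3.9116 \cdot 10^{-5}$)
$\frac{X}{y{\left(273,-61 \right)}} = \frac{1}{25565 \cdot 3} = \frac{1}{25565} \cdot \frac{1}{3} = \frac{1}{76695}$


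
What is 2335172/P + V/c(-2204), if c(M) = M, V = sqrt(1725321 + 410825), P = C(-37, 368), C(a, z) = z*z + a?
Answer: 333596/19341 - sqrt(2136146)/2204 ≈ 16.585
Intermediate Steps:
C(a, z) = a + z**2 (C(a, z) = z**2 + a = a + z**2)
P = 135387 (P = -37 + 368**2 = -37 + 135424 = 135387)
V = sqrt(2136146) ≈ 1461.6
2335172/P + V/c(-2204) = 2335172/135387 + sqrt(2136146)/(-2204) = 2335172*(1/135387) + sqrt(2136146)*(-1/2204) = 333596/19341 - sqrt(2136146)/2204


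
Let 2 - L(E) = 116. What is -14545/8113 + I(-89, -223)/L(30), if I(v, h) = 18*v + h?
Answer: 692005/48678 ≈ 14.216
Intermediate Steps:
L(E) = -114 (L(E) = 2 - 1*116 = 2 - 116 = -114)
I(v, h) = h + 18*v
-14545/8113 + I(-89, -223)/L(30) = -14545/8113 + (-223 + 18*(-89))/(-114) = -14545*1/8113 + (-223 - 1602)*(-1/114) = -14545/8113 - 1825*(-1/114) = -14545/8113 + 1825/114 = 692005/48678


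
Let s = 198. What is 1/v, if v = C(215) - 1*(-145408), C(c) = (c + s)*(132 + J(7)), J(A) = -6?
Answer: 1/197446 ≈ 5.0647e-6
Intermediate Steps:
C(c) = 24948 + 126*c (C(c) = (c + 198)*(132 - 6) = (198 + c)*126 = 24948 + 126*c)
v = 197446 (v = (24948 + 126*215) - 1*(-145408) = (24948 + 27090) + 145408 = 52038 + 145408 = 197446)
1/v = 1/197446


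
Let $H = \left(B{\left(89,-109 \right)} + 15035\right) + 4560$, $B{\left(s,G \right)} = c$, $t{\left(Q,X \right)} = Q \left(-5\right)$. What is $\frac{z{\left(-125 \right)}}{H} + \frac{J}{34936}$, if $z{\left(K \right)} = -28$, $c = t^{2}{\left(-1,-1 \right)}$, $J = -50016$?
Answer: $- \frac{30696629}{21420135} \approx -1.4331$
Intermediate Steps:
$t{\left(Q,X \right)} = - 5 Q$
$c = 25$ ($c = \left(\left(-5\right) \left(-1\right)\right)^{2} = 5^{2} = 25$)
$B{\left(s,G \right)} = 25$
$H = 19620$ ($H = \left(25 + 15035\right) + 4560 = 15060 + 4560 = 19620$)
$\frac{z{\left(-125 \right)}}{H} + \frac{J}{34936} = - \frac{28}{19620} - \frac{50016}{34936} = \left(-28\right) \frac{1}{19620} - \frac{6252}{4367} = - \frac{7}{4905} - \frac{6252}{4367} = - \frac{30696629}{21420135}$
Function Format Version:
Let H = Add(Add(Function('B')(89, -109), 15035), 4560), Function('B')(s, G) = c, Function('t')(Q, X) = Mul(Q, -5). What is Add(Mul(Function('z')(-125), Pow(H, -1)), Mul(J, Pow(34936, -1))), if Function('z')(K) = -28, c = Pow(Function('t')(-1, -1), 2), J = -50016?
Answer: Rational(-30696629, 21420135) ≈ -1.4331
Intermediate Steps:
Function('t')(Q, X) = Mul(-5, Q)
c = 25 (c = Pow(Mul(-5, -1), 2) = Pow(5, 2) = 25)
Function('B')(s, G) = 25
H = 19620 (H = Add(Add(25, 15035), 4560) = Add(15060, 4560) = 19620)
Add(Mul(Function('z')(-125), Pow(H, -1)), Mul(J, Pow(34936, -1))) = Add(Mul(-28, Pow(19620, -1)), Mul(-50016, Pow(34936, -1))) = Add(Mul(-28, Rational(1, 19620)), Mul(-50016, Rational(1, 34936))) = Add(Rational(-7, 4905), Rational(-6252, 4367)) = Rational(-30696629, 21420135)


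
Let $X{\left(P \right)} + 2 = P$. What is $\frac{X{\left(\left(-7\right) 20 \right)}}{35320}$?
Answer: $- \frac{71}{17660} \approx -0.0040204$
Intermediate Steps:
$X{\left(P \right)} = -2 + P$
$\frac{X{\left(\left(-7\right) 20 \right)}}{35320} = \frac{-2 - 140}{35320} = \left(-2 - 140\right) \frac{1}{35320} = \left(-142\right) \frac{1}{35320} = - \frac{71}{17660}$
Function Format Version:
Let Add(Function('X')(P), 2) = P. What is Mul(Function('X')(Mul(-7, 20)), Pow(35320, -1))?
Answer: Rational(-71, 17660) ≈ -0.0040204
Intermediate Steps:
Function('X')(P) = Add(-2, P)
Mul(Function('X')(Mul(-7, 20)), Pow(35320, -1)) = Mul(Add(-2, Mul(-7, 20)), Pow(35320, -1)) = Mul(Add(-2, -140), Rational(1, 35320)) = Mul(-142, Rational(1, 35320)) = Rational(-71, 17660)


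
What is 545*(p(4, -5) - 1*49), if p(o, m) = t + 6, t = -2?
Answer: -24525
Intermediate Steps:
p(o, m) = 4 (p(o, m) = -2 + 6 = 4)
545*(p(4, -5) - 1*49) = 545*(4 - 1*49) = 545*(4 - 49) = 545*(-45) = -24525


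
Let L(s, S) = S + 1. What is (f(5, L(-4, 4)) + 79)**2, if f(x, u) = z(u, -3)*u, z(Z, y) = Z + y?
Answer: 7921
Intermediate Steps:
L(s, S) = 1 + S
f(x, u) = u*(-3 + u) (f(x, u) = (u - 3)*u = (-3 + u)*u = u*(-3 + u))
(f(5, L(-4, 4)) + 79)**2 = ((1 + 4)*(-3 + (1 + 4)) + 79)**2 = (5*(-3 + 5) + 79)**2 = (5*2 + 79)**2 = (10 + 79)**2 = 89**2 = 7921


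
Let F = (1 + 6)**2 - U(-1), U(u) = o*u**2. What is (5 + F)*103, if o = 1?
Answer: 5459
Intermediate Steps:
U(u) = u**2 (U(u) = 1*u**2 = u**2)
F = 48 (F = (1 + 6)**2 - 1*(-1)**2 = 7**2 - 1*1 = 49 - 1 = 48)
(5 + F)*103 = (5 + 48)*103 = 53*103 = 5459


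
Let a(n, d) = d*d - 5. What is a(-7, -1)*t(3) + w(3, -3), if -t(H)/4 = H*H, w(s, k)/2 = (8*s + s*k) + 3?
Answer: 180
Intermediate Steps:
w(s, k) = 6 + 16*s + 2*k*s (w(s, k) = 2*((8*s + s*k) + 3) = 2*((8*s + k*s) + 3) = 2*(3 + 8*s + k*s) = 6 + 16*s + 2*k*s)
a(n, d) = -5 + d**2 (a(n, d) = d**2 - 5 = -5 + d**2)
t(H) = -4*H**2 (t(H) = -4*H*H = -4*H**2)
a(-7, -1)*t(3) + w(3, -3) = (-5 + (-1)**2)*(-4*3**2) + (6 + 16*3 + 2*(-3)*3) = (-5 + 1)*(-4*9) + (6 + 48 - 18) = -4*(-36) + 36 = 144 + 36 = 180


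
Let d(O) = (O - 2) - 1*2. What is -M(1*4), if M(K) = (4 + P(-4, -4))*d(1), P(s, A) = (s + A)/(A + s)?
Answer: 15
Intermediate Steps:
d(O) = -4 + O (d(O) = (-2 + O) - 2 = -4 + O)
P(s, A) = 1 (P(s, A) = (A + s)/(A + s) = 1)
M(K) = -15 (M(K) = (4 + 1)*(-4 + 1) = 5*(-3) = -15)
-M(1*4) = -1*(-15) = 15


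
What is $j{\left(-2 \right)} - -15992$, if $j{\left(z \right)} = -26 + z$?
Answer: $15964$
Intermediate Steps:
$j{\left(-2 \right)} - -15992 = \left(-26 - 2\right) - -15992 = -28 + 15992 = 15964$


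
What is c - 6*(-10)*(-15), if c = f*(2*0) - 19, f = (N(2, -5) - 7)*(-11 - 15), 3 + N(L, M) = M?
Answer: -919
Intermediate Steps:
N(L, M) = -3 + M
f = 390 (f = ((-3 - 5) - 7)*(-11 - 15) = (-8 - 7)*(-26) = -15*(-26) = 390)
c = -19 (c = 390*(2*0) - 19 = 390*0 - 19 = 0 - 19 = -19)
c - 6*(-10)*(-15) = -19 - 6*(-10)*(-15) = -19 + 60*(-15) = -19 - 900 = -919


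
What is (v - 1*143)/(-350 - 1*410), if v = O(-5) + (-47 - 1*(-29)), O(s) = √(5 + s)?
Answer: 161/760 ≈ 0.21184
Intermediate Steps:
v = -18 (v = √(5 - 5) + (-47 - 1*(-29)) = √0 + (-47 + 29) = 0 - 18 = -18)
(v - 1*143)/(-350 - 1*410) = (-18 - 1*143)/(-350 - 1*410) = (-18 - 143)/(-350 - 410) = -161/(-760) = -161*(-1/760) = 161/760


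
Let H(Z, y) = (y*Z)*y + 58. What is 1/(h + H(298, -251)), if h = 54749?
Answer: 1/18829105 ≈ 5.3109e-8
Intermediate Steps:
H(Z, y) = 58 + Z*y² (H(Z, y) = (Z*y)*y + 58 = Z*y² + 58 = 58 + Z*y²)
1/(h + H(298, -251)) = 1/(54749 + (58 + 298*(-251)²)) = 1/(54749 + (58 + 298*63001)) = 1/(54749 + (58 + 18774298)) = 1/(54749 + 18774356) = 1/18829105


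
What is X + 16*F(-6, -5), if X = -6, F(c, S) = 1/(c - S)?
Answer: -22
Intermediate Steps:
X + 16*F(-6, -5) = -6 + 16/(-6 - 1*(-5)) = -6 + 16/(-6 + 5) = -6 + 16/(-1) = -6 + 16*(-1) = -6 - 16 = -22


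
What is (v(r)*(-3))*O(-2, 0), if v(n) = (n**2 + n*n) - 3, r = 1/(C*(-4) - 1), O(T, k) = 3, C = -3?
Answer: 3249/121 ≈ 26.851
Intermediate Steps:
r = 1/11 (r = 1/(-3*(-4) - 1) = 1/(12 - 1) = 1/11 ≈ 0.090909)
v(n) = -3 + 2*n**2 (v(n) = (n**2 + n**2) - 3 = 2*n**2 - 3 = -3 + 2*n**2)
(v(r)*(-3))*O(-2, 0) = ((-3 + 2*(1/11)**2)*(-3))*3 = ((-3 + 2*(1/121))*(-3))*3 = ((-3 + 2/121)*(-3))*3 = -361/121*(-3)*3 = (1083/121)*3 = 3249/121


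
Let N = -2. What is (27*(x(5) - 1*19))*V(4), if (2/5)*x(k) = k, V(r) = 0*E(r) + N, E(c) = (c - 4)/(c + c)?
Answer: 351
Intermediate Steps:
E(c) = (-4 + c)/(2*c) (E(c) = (-4 + c)/((2*c)) = (-4 + c)*(1/(2*c)) = (-4 + c)/(2*c))
V(r) = -2 (V(r) = 0*((-4 + r)/(2*r)) - 2 = 0 - 2 = -2)
x(k) = 5*k/2
(27*(x(5) - 1*19))*V(4) = (27*((5/2)*5 - 1*19))*(-2) = (27*(25/2 - 19))*(-2) = (27*(-13/2))*(-2) = -351/2*(-2) = 351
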